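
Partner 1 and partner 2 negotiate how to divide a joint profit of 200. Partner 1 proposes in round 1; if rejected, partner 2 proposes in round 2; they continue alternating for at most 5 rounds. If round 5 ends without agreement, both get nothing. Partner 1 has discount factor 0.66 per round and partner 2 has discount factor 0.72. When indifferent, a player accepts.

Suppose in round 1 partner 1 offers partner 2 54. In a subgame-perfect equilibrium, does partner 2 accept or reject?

Reject

Round 5 (partner 1 proposes): partner 2 will accept anything ≥ 0, so partner 1 offers 0 and keeps 200.
Round 4 (partner 2 proposes): partner 1 can get 200 next round, worth 0.66 × 200 = 132 now, so partner 2 offers 132, keeping 68.
Round 3 (partner 1 proposes): partner 2 can get 68 next round, worth 0.72 × 68 = 48.96 now; partner 1 offers that and keeps 151.04.
Round 2 (partner 2 proposes): partner 1 can get 151.04 next round, worth 0.66 × 151.04 = 99.6864 now; partner 2 offers that and keeps 100.3136.
So by rejecting in round 1, partner 2 gets 100.3136 next round, worth 0.72 × 100.3136 = 72.225792 now.
Offer 54 < 72.225792, so partner 2 rejects.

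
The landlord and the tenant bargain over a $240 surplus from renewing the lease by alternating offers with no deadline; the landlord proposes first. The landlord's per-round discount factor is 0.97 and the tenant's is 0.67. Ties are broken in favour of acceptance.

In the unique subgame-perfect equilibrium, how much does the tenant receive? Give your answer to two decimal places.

When the landlord proposes, the tenant accepts any offer worth at least 0.67 times what the tenant would get by proposing next round; and vice versa.
This gives x = 240 − 0.67y and y = 240 − 0.97x, where x and y are each side's share when it proposes.
Hence (1 − 0.67·0.97)x = 240(1 − 0.67), i.e. 0.3501·x = 79.2.
x ≈ 226.2211; the tenant's share is 240 − x ≈ 13.7789.

13.78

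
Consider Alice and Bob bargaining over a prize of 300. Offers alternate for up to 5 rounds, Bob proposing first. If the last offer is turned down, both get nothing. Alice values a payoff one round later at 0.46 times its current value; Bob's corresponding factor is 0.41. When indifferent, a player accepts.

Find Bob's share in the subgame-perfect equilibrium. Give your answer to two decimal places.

Round 5 (Bob proposes): rejection yields 0 for Alice; Bob offers 0 and keeps 300.
Round 4 (Alice proposes): Bob can get 300 next round, worth 0.41 × 300 = 123 now; Alice offers that and keeps 177.
Round 3 (Bob proposes): Alice can get 177 next round, worth 0.46 × 177 = 81.42 now; Bob offers that and keeps 218.58.
Round 2 (Alice proposes): Bob can get 218.58 next round, worth 0.41 × 218.58 = 89.6178 now; Alice offers that and keeps 210.3822.
Round 1 (Bob proposes): Alice can get 210.3822 next round, worth 0.46 × 210.3822 = 96.775812 now, so Bob offers 96.775812, keeping 203.224188.

203.22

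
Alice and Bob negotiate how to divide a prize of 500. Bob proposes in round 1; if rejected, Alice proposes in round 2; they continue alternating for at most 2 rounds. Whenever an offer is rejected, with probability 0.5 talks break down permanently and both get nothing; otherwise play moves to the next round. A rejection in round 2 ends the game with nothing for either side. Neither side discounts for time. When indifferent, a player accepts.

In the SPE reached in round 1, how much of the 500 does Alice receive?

Round 2 (Alice proposes): Bob will accept anything ≥ 0, so Alice offers 0 and keeps 500.
Round 1 (Bob proposes): rejecting gives Alice an expected 0.5 × 500 = 250; Bob offers that and keeps 250.

250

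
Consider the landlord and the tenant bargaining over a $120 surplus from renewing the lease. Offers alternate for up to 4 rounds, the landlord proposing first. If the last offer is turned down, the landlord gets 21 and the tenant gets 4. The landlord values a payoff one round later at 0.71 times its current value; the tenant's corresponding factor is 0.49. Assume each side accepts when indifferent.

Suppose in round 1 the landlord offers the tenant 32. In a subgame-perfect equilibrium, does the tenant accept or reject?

Round 4 (the tenant proposes): the landlord gets 21 if talks fail, so the tenant offers 21 and keeps 99.
Round 3 (the landlord proposes): the tenant can get 99 next round, worth 0.49 × 99 = 48.51 now; the landlord offers that and keeps 71.49.
Round 2 (the tenant proposes): the landlord can get 71.49 next round, worth 0.71 × 71.49 = 50.7579 now; the tenant offers that and keeps 69.2421.
So by rejecting in round 1, the tenant gets 69.2421 next round, worth 0.49 × 69.2421 = 33.928629 now.
Offer 32 < 33.928629, so the tenant rejects.

Reject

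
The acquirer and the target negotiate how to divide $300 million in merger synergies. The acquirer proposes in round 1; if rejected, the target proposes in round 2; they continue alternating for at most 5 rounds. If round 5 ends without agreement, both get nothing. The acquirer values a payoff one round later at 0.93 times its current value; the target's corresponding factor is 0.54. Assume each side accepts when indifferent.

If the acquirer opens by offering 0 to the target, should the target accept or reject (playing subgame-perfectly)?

Reject

Work out the target's continuation value if the offer is rejected.
Round 5 (the acquirer proposes): the target will accept anything ≥ 0, so the acquirer offers 0 and keeps 300.
Round 4 (the target proposes): the acquirer can get 300 next round, worth 0.93 × 300 = 279 now, so the target offers 279, keeping 21.
Round 3 (the acquirer proposes): the target can get 21 next round, worth 0.54 × 21 = 11.34 now; the acquirer offers that and keeps 288.66.
Round 2 (the target proposes): the acquirer can get 288.66 next round, worth 0.93 × 288.66 = 268.4538 now. The target offers 268.4538 and keeps 300 − 268.4538 = 31.5462.
So by rejecting in round 1, the target gets 31.5462 next round, worth 0.54 × 31.5462 = 17.034948 now.
Offer 0 < 17.034948, so the target rejects.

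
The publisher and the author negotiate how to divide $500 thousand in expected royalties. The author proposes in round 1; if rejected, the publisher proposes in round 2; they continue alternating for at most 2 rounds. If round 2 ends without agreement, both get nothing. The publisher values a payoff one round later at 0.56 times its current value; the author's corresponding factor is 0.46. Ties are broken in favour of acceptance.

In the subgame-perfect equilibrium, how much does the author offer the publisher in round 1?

Round 2 (the publisher proposes): rejection yields 0 for the author; the publisher offers 0 and keeps 500.
Round 1 (the author proposes): the publisher can get 500 next round, worth 0.56 × 500 = 280 now. The author offers 280 and keeps 500 − 280 = 220.

280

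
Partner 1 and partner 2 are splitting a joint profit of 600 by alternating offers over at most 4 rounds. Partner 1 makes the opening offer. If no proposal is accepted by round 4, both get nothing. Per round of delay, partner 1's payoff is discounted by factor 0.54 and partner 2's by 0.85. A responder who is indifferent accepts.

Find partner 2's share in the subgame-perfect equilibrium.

Round 4 (partner 2 proposes): partner 1 will accept anything ≥ 0, so partner 2 offers 0 and keeps 600.
Round 3 (partner 1 proposes): partner 2 can get 600 next round, worth 0.85 × 600 = 510 now; partner 1 offers that and keeps 90.
Round 2 (partner 2 proposes): partner 1 can get 90 next round, worth 0.54 × 90 = 48.6 now, so partner 2 offers 48.6, keeping 551.4.
Round 1 (partner 1 proposes): partner 2 can get 551.4 next round, worth 0.85 × 551.4 = 468.69 now; partner 1 offers that and keeps 131.31.

468.69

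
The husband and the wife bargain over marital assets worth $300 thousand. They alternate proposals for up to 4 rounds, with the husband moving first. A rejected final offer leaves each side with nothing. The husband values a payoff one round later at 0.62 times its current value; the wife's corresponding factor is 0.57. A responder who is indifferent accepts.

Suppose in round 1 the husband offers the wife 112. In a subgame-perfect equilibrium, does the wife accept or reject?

Reject

Round 4 (the wife proposes): rejection yields 0 for the husband; the wife offers 0 and keeps 300.
Round 3 (the husband proposes): the wife can get 300 next round, worth 0.57 × 300 = 171 now, so the husband offers 171, keeping 129.
Round 2 (the wife proposes): the husband can get 129 next round, worth 0.62 × 129 = 79.98 now. The wife offers 79.98 and keeps 300 − 79.98 = 220.02.
So by rejecting in round 1, the wife gets 220.02 next round, worth 0.57 × 220.02 = 125.4114 now.
Offer 112 < 125.4114, so the wife rejects.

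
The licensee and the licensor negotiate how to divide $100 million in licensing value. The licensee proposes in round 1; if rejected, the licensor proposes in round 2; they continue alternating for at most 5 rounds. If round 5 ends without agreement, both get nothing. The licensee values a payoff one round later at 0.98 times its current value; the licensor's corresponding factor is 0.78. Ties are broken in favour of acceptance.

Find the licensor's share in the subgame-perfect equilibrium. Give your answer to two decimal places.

2.75

Solve by backward induction from round 5.
Round 5 (the licensee proposes): rejection yields 0 for the licensor; the licensee offers 0 and keeps 100.
Round 4 (the licensor proposes): the licensee can get 100 next round, worth 0.98 × 100 = 98 now; the licensor offers that and keeps 2.
Round 3 (the licensee proposes): the licensor can get 2 next round, worth 0.78 × 2 = 1.56 now, so the licensee offers 1.56, keeping 98.44.
Round 2 (the licensor proposes): the licensee can get 98.44 next round, worth 0.98 × 98.44 = 96.4712 now. The licensor offers 96.4712 and keeps 100 − 96.4712 = 3.5288.
Round 1 (the licensee proposes): the licensor can get 3.5288 next round, worth 0.78 × 3.5288 = 2.752464 now, so the licensee offers 2.752464, keeping 97.247536.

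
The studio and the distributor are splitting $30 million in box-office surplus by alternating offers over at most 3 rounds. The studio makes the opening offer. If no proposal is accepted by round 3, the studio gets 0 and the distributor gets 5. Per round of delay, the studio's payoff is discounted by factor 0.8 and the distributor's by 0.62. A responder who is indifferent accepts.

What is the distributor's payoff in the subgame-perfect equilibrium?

Solve by backward induction from round 3.
Round 3 (the studio proposes): the distributor gets 5 if talks fail, so the studio offers 5 and keeps 25.
Round 2 (the distributor proposes): the studio can get 25 next round, worth 0.8 × 25 = 20 now, so the distributor offers 20, keeping 10.
Round 1 (the studio proposes): the distributor can get 10 next round, worth 0.62 × 10 = 6.2 now, so the studio offers 6.2, keeping 23.8.

6.2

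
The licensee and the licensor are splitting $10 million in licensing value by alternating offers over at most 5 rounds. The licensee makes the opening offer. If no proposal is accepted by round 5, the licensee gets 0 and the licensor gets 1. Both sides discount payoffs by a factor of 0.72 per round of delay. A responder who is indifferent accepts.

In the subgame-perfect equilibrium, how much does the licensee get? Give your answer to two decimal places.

Round 5 (the licensee proposes): the licensor gets 1 if talks fail, so the licensee offers 1 and keeps 9.
Round 4 (the licensor proposes): the licensee can get 9 next round, worth 0.72 × 9 = 6.48 now, so the licensor offers 6.48, keeping 3.52.
Round 3 (the licensee proposes): the licensor can get 3.52 next round, worth 0.72 × 3.52 = 2.5344 now. The licensee offers 2.5344 and keeps 10 − 2.5344 = 7.4656.
Round 2 (the licensor proposes): the licensee can get 7.4656 next round, worth 0.72 × 7.4656 = 5.375232 now. The licensor offers 5.375232 and keeps 10 − 5.375232 = 4.624768.
Round 1 (the licensee proposes): the licensor can get 4.624768 next round, worth 0.72 × 4.624768 = 3.32983296 now; the licensee offers that and keeps 6.67016704.

6.67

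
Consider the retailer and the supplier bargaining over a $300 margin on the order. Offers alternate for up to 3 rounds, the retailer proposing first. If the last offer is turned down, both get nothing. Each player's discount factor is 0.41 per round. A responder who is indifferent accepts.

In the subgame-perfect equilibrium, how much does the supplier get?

72.57

Round 3 (the retailer proposes): rejection yields 0 for the supplier; the retailer offers 0 and keeps 300.
Round 2 (the supplier proposes): the retailer can get 300 next round, worth 0.41 × 300 = 123 now. The supplier offers 123 and keeps 300 − 123 = 177.
Round 1 (the retailer proposes): the supplier can get 177 next round, worth 0.41 × 177 = 72.57 now. The retailer offers 72.57 and keeps 300 − 72.57 = 227.43.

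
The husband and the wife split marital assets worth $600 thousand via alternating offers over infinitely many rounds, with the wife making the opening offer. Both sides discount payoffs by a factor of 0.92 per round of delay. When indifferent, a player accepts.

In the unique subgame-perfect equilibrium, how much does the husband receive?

When the wife proposes, the husband accepts any offer worth at least 0.92 times what the husband would get by proposing next round; and vice versa.
This gives x = 600 − 0.92y and y = 600 − 0.92x, where x and y are each side's share when it proposes.
Hence (1 − 0.92·0.92)x = 600(1 − 0.92), i.e. 0.1536·x = 48.
x = 312.5; the husband's share is 600 − x = 287.5.

287.5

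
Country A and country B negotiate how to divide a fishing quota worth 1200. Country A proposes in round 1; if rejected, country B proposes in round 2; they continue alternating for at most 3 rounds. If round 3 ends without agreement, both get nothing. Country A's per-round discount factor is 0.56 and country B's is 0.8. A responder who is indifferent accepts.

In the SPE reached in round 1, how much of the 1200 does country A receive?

777.6

Round 3 (country A proposes): rejection yields 0 for country B; country A offers 0 and keeps 1200.
Round 2 (country B proposes): country A can get 1200 next round, worth 0.56 × 1200 = 672 now, so country B offers 672, keeping 528.
Round 1 (country A proposes): country B can get 528 next round, worth 0.8 × 528 = 422.4 now, so country A offers 422.4, keeping 777.6.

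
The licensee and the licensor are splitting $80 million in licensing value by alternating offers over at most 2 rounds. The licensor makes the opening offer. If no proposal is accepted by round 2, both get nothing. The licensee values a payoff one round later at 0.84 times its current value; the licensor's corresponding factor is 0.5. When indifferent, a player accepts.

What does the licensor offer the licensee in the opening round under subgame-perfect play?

67.2

Solve by backward induction from round 2.
Round 2 (the licensee proposes): the licensor will accept anything ≥ 0, so the licensee offers 0 and keeps 80.
Round 1 (the licensor proposes): the licensee can get 80 next round, worth 0.84 × 80 = 67.2 now; the licensor offers that and keeps 12.8.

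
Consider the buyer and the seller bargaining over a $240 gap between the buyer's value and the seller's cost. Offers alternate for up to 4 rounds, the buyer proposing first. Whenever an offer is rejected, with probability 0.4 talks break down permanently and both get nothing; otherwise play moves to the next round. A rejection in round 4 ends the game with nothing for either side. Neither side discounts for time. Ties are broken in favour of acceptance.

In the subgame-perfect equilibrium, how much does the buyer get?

130.56

Round 4 (the seller proposes): the buyer will accept anything ≥ 0, so the seller offers 0 and keeps 240.
Round 3 (the buyer proposes): rejecting gives the seller an expected 0.6 × 240 = 144; the buyer offers that and keeps 96.
Round 2 (the seller proposes): rejecting gives the buyer an expected 0.6 × 96 = 57.6; the seller offers that and keeps 182.4.
Round 1 (the buyer proposes): rejecting gives the seller an expected 0.6 × 182.4 = 109.44. The buyer offers 109.44 and keeps 240 − 109.44 = 130.56.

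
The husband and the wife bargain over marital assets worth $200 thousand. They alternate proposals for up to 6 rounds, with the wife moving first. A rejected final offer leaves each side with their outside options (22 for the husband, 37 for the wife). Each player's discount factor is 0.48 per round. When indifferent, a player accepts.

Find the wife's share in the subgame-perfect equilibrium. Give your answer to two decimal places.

134.43

Round 6 (the husband proposes): the wife gets 37 if talks fail, so the husband offers 37 and keeps 163.
Round 5 (the wife proposes): the husband can get 163 next round, worth 0.48 × 163 = 78.24 now. The wife offers 78.24 and keeps 200 − 78.24 = 121.76.
Round 4 (the husband proposes): the wife can get 121.76 next round, worth 0.48 × 121.76 = 58.4448 now; the husband offers that and keeps 141.5552.
Round 3 (the wife proposes): the husband can get 141.5552 next round, worth 0.48 × 141.5552 = 67.946496 now, so the wife offers 67.946496, keeping 132.053504.
Round 2 (the husband proposes): the wife can get 132.053504 next round, worth 0.48 × 132.053504 = 63.38568192 now; the husband offers that and keeps 136.61431808.
Round 1 (the wife proposes): the husband can get 136.61431808 next round, worth 0.48 × 136.61431808 = 65.5748726784 now. The wife offers 65.5748726784 and keeps 200 − 65.5748726784 = 134.4251273216.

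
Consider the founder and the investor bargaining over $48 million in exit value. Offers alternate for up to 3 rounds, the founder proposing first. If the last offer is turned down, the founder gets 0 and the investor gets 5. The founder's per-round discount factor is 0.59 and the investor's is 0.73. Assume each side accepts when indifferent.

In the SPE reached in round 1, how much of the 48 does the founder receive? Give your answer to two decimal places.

31.48

Round 3 (the founder proposes): the investor gets 5 if talks fail, so the founder offers 5 and keeps 43.
Round 2 (the investor proposes): the founder can get 43 next round, worth 0.59 × 43 = 25.37 now, so the investor offers 25.37, keeping 22.63.
Round 1 (the founder proposes): the investor can get 22.63 next round, worth 0.73 × 22.63 = 16.5199 now, so the founder offers 16.5199, keeping 31.4801.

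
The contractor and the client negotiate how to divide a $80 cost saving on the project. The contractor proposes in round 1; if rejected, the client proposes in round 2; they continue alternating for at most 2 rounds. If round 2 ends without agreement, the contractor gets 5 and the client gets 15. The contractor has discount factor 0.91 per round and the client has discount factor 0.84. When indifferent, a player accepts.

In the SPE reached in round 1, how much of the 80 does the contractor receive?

Round 2 (the client proposes): the contractor gets 5 if talks fail, so the client offers 5 and keeps 75.
Round 1 (the contractor proposes): the client can get 75 next round, worth 0.84 × 75 = 63 now, so the contractor offers 63, keeping 17.

17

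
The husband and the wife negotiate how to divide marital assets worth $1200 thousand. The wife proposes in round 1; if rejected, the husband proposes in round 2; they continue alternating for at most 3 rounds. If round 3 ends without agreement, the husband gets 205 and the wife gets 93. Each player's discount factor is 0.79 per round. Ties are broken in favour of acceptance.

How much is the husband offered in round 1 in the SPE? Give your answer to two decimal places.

327.02

Round 3 (the wife proposes): the husband gets 205 if talks fail, so the wife offers 205 and keeps 995.
Round 2 (the husband proposes): the wife can get 995 next round, worth 0.79 × 995 = 786.05 now, so the husband offers 786.05, keeping 413.95.
Round 1 (the wife proposes): the husband can get 413.95 next round, worth 0.79 × 413.95 = 327.0205 now, so the wife offers 327.0205, keeping 872.9795.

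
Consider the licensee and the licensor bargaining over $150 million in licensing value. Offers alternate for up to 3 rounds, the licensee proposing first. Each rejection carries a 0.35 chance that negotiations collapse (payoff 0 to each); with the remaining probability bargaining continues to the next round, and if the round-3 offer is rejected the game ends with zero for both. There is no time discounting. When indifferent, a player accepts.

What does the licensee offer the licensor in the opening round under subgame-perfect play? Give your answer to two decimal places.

Round 3 (the licensee proposes): the licensor will accept anything ≥ 0, so the licensee offers 0 and keeps 150.
Round 2 (the licensor proposes): rejecting gives the licensee an expected 0.65 × 150 = 97.5; the licensor offers that and keeps 52.5.
Round 1 (the licensee proposes): rejecting gives the licensor an expected 0.65 × 52.5 = 34.125; the licensee offers that and keeps 115.875.

34.13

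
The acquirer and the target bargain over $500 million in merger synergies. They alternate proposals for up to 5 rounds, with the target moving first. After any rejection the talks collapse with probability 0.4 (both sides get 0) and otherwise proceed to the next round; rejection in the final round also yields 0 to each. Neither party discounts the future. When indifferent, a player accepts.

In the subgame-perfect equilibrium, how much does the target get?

Round 5 (the target proposes): the acquirer will accept anything ≥ 0, so the target offers 0 and keeps 500.
Round 4 (the acquirer proposes): rejecting gives the target an expected 0.6 × 500 = 300; the acquirer offers that and keeps 200.
Round 3 (the target proposes): rejecting gives the acquirer an expected 0.6 × 200 = 120, so the target offers 120, keeping 380.
Round 2 (the acquirer proposes): rejecting gives the target an expected 0.6 × 380 = 228. The acquirer offers 228 and keeps 500 − 228 = 272.
Round 1 (the target proposes): rejecting gives the acquirer an expected 0.6 × 272 = 163.2. The target offers 163.2 and keeps 500 − 163.2 = 336.8.

336.8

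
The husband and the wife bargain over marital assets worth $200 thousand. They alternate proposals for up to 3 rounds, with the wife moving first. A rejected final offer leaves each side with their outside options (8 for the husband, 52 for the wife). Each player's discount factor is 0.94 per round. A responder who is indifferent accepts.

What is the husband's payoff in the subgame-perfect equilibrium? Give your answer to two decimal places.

18.35

Round 3 (the wife proposes): the husband gets 8 if talks fail, so the wife offers 8 and keeps 192.
Round 2 (the husband proposes): the wife can get 192 next round, worth 0.94 × 192 = 180.48 now. The husband offers 180.48 and keeps 200 − 180.48 = 19.52.
Round 1 (the wife proposes): the husband can get 19.52 next round, worth 0.94 × 19.52 = 18.3488 now, so the wife offers 18.3488, keeping 181.6512.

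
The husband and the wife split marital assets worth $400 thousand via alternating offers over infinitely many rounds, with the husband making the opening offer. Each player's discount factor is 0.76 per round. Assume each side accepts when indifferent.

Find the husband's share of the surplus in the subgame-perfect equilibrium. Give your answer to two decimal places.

When the husband proposes, the wife accepts any offer worth at least 0.76 times what the wife would get by proposing next round; and vice versa.
This gives x = 400 − 0.76y and y = 400 − 0.76x, where x and y are each side's share when it proposes.
Hence (1 − 0.76·0.76)x = 400(1 − 0.76), i.e. 0.4224·x = 96.
x ≈ 227.2727; the wife's share is 400 − x ≈ 172.7273.

227.27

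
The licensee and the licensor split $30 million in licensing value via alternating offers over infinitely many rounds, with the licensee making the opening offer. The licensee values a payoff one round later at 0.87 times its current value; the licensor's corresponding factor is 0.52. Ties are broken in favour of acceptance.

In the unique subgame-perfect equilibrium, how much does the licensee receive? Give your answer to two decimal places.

In a stationary SPE each proposer offers the other exactly their discounted continuation value.
If the licensee keeps x when proposing and the licensor keeps y when proposing, then x = 30 − 0.52y and y = 30 − 0.87x.
Solving: x = 30(1 − 0.52) / (1 − 0.87·0.52) = 14.4 / 0.5476 ≈ 26.2966.
The licensor gets 30 − 26.2966 ≈ 3.7034.

26.30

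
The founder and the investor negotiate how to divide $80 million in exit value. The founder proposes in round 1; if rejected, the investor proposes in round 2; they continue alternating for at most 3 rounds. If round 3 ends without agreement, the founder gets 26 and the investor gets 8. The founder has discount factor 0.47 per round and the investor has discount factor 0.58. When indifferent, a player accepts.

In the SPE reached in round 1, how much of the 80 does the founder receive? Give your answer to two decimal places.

53.23

By backward induction:
Round 3 (the founder proposes): the investor gets 8 if talks fail, so the founder offers 8 and keeps 72.
Round 2 (the investor proposes): the founder can get 72 next round, worth 0.47 × 72 = 33.84 now; the investor offers that and keeps 46.16.
Round 1 (the founder proposes): the investor can get 46.16 next round, worth 0.58 × 46.16 = 26.7728 now, so the founder offers 26.7728, keeping 53.2272.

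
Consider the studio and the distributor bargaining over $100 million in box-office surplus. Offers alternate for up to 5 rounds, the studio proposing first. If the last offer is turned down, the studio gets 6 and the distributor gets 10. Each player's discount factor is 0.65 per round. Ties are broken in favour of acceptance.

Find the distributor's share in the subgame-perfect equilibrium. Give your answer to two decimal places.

Round 5 (the studio proposes): the distributor gets 10 if talks fail, so the studio offers 10 and keeps 90.
Round 4 (the distributor proposes): the studio can get 90 next round, worth 0.65 × 90 = 58.5 now; the distributor offers that and keeps 41.5.
Round 3 (the studio proposes): the distributor can get 41.5 next round, worth 0.65 × 41.5 = 26.975 now, so the studio offers 26.975, keeping 73.025.
Round 2 (the distributor proposes): the studio can get 73.025 next round, worth 0.65 × 73.025 = 47.46625 now. The distributor offers 47.46625 and keeps 100 − 47.46625 = 52.53375.
Round 1 (the studio proposes): the distributor can get 52.53375 next round, worth 0.65 × 52.53375 = 34.1469375 now, so the studio offers 34.1469375, keeping 65.8530625.

34.15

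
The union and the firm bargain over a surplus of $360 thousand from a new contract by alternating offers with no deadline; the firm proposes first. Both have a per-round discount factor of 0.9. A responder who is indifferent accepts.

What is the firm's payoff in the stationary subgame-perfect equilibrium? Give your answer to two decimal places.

In a stationary SPE each proposer offers the other exactly their discounted continuation value.
If the firm keeps x when proposing and the union keeps y when proposing, then x = 360 − 0.9y and y = 360 − 0.9x.
Solving: x = 360(1 − 0.9) / (1 − 0.9·0.9) = 36 / 0.19 ≈ 189.4737.
The union gets 360 − 189.4737 ≈ 170.5263.

189.47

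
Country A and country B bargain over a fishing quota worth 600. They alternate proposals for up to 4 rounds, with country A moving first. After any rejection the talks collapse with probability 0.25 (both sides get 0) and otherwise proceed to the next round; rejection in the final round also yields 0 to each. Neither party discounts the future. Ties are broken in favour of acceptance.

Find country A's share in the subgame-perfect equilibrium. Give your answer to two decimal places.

234.38

Round 4 (country B proposes): rejection yields 0 for country A; country B offers 0 and keeps 600.
Round 3 (country A proposes): rejecting gives country B an expected 0.75 × 600 = 450; country A offers that and keeps 150.
Round 2 (country B proposes): rejecting gives country A an expected 0.75 × 150 = 112.5; country B offers that and keeps 487.5.
Round 1 (country A proposes): rejecting gives country B an expected 0.75 × 487.5 = 365.625; country A offers that and keeps 234.375.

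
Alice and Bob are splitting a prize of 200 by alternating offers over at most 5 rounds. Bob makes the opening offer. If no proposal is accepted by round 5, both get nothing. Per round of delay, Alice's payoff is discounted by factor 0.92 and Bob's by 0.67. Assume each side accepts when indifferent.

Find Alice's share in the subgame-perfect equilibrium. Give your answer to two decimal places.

Round 5 (Bob proposes): rejection yields 0 for Alice; Bob offers 0 and keeps 200.
Round 4 (Alice proposes): Bob can get 200 next round, worth 0.67 × 200 = 134 now; Alice offers that and keeps 66.
Round 3 (Bob proposes): Alice can get 66 next round, worth 0.92 × 66 = 60.72 now, so Bob offers 60.72, keeping 139.28.
Round 2 (Alice proposes): Bob can get 139.28 next round, worth 0.67 × 139.28 = 93.3176 now. Alice offers 93.3176 and keeps 200 − 93.3176 = 106.6824.
Round 1 (Bob proposes): Alice can get 106.6824 next round, worth 0.92 × 106.6824 = 98.147808 now. Bob offers 98.147808 and keeps 200 − 98.147808 = 101.852192.

98.15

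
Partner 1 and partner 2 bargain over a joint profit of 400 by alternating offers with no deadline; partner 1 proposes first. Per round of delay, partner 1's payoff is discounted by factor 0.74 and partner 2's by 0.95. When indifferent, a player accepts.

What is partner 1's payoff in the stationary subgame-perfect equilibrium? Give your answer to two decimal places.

67.34

In a stationary SPE each proposer offers the other exactly their discounted continuation value.
If partner 1 keeps x when proposing and partner 2 keeps y when proposing, then x = 400 − 0.95y and y = 400 − 0.74x.
Solving: x = 400(1 − 0.95) / (1 − 0.74·0.95) = 20 / 0.297 ≈ 67.3401.
Partner 2 gets 400 − 67.3401 ≈ 332.6599.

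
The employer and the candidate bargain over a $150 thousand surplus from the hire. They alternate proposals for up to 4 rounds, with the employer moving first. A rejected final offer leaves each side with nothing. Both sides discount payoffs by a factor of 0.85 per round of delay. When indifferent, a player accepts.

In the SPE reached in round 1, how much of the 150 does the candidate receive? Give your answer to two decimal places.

111.24

Round 4 (the candidate proposes): the employer will accept anything ≥ 0, so the candidate offers 0 and keeps 150.
Round 3 (the employer proposes): the candidate can get 150 next round, worth 0.85 × 150 = 127.5 now. The employer offers 127.5 and keeps 150 − 127.5 = 22.5.
Round 2 (the candidate proposes): the employer can get 22.5 next round, worth 0.85 × 22.5 = 19.125 now, so the candidate offers 19.125, keeping 130.875.
Round 1 (the employer proposes): the candidate can get 130.875 next round, worth 0.85 × 130.875 = 111.24375 now, so the employer offers 111.24375, keeping 38.75625.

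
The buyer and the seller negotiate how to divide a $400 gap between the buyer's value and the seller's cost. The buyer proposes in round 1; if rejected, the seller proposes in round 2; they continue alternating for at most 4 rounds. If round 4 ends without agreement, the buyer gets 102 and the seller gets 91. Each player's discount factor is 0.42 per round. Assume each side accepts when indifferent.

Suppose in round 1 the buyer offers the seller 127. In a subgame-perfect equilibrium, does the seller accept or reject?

Work out the seller's continuation value if the offer is rejected.
Round 4 (the seller proposes): the buyer gets 102 if talks fail, so the seller offers 102 and keeps 298.
Round 3 (the buyer proposes): the seller can get 298 next round, worth 0.42 × 298 = 125.16 now. The buyer offers 125.16 and keeps 400 − 125.16 = 274.84.
Round 2 (the seller proposes): the buyer can get 274.84 next round, worth 0.42 × 274.84 = 115.4328 now. The seller offers 115.4328 and keeps 400 − 115.4328 = 284.5672.
So by rejecting in round 1, the seller gets 284.5672 next round, worth 0.42 × 284.5672 = 119.518224 now.
Offer 127 ≥ 119.518224, so the seller accepts.

Accept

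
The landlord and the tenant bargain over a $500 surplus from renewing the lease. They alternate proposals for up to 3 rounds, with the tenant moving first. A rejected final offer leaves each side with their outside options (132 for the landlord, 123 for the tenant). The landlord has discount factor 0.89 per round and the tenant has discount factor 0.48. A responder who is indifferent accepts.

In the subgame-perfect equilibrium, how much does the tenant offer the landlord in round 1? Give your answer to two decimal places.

287.79

Round 3 (the tenant proposes): the landlord gets 132 if talks fail, so the tenant offers 132 and keeps 368.
Round 2 (the landlord proposes): the tenant can get 368 next round, worth 0.48 × 368 = 176.64 now, so the landlord offers 176.64, keeping 323.36.
Round 1 (the tenant proposes): the landlord can get 323.36 next round, worth 0.89 × 323.36 = 287.7904 now. The tenant offers 287.7904 and keeps 500 − 287.7904 = 212.2096.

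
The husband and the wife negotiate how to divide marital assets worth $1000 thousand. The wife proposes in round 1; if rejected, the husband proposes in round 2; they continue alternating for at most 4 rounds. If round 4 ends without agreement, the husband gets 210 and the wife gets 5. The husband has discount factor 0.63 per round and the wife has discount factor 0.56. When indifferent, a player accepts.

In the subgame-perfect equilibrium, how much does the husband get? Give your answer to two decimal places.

498.35

Round 4 (the husband proposes): the wife gets 5 if talks fail, so the husband offers 5 and keeps 995.
Round 3 (the wife proposes): the husband can get 995 next round, worth 0.63 × 995 = 626.85 now, so the wife offers 626.85, keeping 373.15.
Round 2 (the husband proposes): the wife can get 373.15 next round, worth 0.56 × 373.15 = 208.964 now; the husband offers that and keeps 791.036.
Round 1 (the wife proposes): the husband can get 791.036 next round, worth 0.63 × 791.036 = 498.35268 now. The wife offers 498.35268 and keeps 1000 − 498.35268 = 501.64732.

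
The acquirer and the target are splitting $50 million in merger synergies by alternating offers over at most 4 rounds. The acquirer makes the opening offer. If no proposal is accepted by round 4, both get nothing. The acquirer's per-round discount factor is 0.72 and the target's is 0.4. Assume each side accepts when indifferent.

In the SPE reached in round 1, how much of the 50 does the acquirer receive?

38.64

Work backward from the last round.
Round 4 (the target proposes): the acquirer will accept anything ≥ 0, so the target offers 0 and keeps 50.
Round 3 (the acquirer proposes): the target can get 50 next round, worth 0.4 × 50 = 20 now; the acquirer offers that and keeps 30.
Round 2 (the target proposes): the acquirer can get 30 next round, worth 0.72 × 30 = 21.6 now. The target offers 21.6 and keeps 50 − 21.6 = 28.4.
Round 1 (the acquirer proposes): the target can get 28.4 next round, worth 0.4 × 28.4 = 11.36 now. The acquirer offers 11.36 and keeps 50 − 11.36 = 38.64.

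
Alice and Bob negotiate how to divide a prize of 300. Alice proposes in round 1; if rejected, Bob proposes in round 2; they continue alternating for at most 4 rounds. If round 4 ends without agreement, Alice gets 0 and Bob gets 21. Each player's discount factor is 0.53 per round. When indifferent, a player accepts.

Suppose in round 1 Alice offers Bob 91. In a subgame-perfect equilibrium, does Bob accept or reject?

Reject

Round 4 (Bob proposes): rejection yields 0 for Alice; Bob offers 0 and keeps 300.
Round 3 (Alice proposes): Bob can get 300 next round, worth 0.53 × 300 = 159 now, so Alice offers 159, keeping 141.
Round 2 (Bob proposes): Alice can get 141 next round, worth 0.53 × 141 = 74.73 now, so Bob offers 74.73, keeping 225.27.
So by rejecting in round 1, Bob gets 225.27 next round, worth 0.53 × 225.27 = 119.3931 now.
Offer 91 < 119.3931, so Bob rejects.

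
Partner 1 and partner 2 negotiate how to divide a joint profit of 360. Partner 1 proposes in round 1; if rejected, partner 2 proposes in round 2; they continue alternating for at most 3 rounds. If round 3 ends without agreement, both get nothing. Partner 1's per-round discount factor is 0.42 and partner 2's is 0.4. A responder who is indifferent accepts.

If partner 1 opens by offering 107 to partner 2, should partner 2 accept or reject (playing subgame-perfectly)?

Accept

Work out partner 2's continuation value if the offer is rejected.
Round 3 (partner 1 proposes): partner 2 will accept anything ≥ 0, so partner 1 offers 0 and keeps 360.
Round 2 (partner 2 proposes): partner 1 can get 360 next round, worth 0.42 × 360 = 151.2 now, so partner 2 offers 151.2, keeping 208.8.
So by rejecting in round 1, partner 2 gets 208.8 next round, worth 0.4 × 208.8 = 83.52 now.
Offer 107 ≥ 83.52, so partner 2 accepts.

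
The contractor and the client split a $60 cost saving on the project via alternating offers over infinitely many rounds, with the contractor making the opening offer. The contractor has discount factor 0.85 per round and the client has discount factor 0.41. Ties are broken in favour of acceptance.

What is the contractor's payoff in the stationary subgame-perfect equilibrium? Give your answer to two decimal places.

Let x be the contractor's share when the contractor proposes and y be the client's share when the client proposes.
The client accepts iff offered ≥ 0.41·y, so x = 60 − 0.41y. Symmetrically y = 60 − 0.85x.
Substituting: x = 60 − 0.41(60 − 0.85x), giving x(1 − 0.85·0.41) = 60(1 − 0.41).
So x = 60 × 0.59 / 0.6515 ≈ 54.3361, and the client receives 60 − x ≈ 5.6639.

54.34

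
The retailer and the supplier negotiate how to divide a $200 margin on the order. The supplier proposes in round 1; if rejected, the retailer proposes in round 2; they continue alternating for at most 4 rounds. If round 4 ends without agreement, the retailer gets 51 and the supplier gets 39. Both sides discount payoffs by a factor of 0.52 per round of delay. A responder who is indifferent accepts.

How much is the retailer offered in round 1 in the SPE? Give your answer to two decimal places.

72.56

Round 4 (the retailer proposes): the supplier gets 39 if talks fail, so the retailer offers 39 and keeps 161.
Round 3 (the supplier proposes): the retailer can get 161 next round, worth 0.52 × 161 = 83.72 now; the supplier offers that and keeps 116.28.
Round 2 (the retailer proposes): the supplier can get 116.28 next round, worth 0.52 × 116.28 = 60.4656 now. The retailer offers 60.4656 and keeps 200 − 60.4656 = 139.5344.
Round 1 (the supplier proposes): the retailer can get 139.5344 next round, worth 0.52 × 139.5344 = 72.557888 now. The supplier offers 72.557888 and keeps 200 − 72.557888 = 127.442112.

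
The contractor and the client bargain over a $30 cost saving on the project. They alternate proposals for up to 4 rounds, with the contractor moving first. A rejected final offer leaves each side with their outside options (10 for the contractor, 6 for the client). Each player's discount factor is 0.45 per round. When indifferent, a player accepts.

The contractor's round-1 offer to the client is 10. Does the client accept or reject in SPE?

Accept

Round 4 (the client proposes): the contractor gets 10 if talks fail, so the client offers 10 and keeps 20.
Round 3 (the contractor proposes): the client can get 20 next round, worth 0.45 × 20 = 9 now; the contractor offers that and keeps 21.
Round 2 (the client proposes): the contractor can get 21 next round, worth 0.45 × 21 = 9.45 now. The client offers 9.45 and keeps 30 − 9.45 = 20.55.
So by rejecting in round 1, the client gets 20.55 next round, worth 0.45 × 20.55 = 9.2475 now.
Offer 10 ≥ 9.2475, so the client accepts.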